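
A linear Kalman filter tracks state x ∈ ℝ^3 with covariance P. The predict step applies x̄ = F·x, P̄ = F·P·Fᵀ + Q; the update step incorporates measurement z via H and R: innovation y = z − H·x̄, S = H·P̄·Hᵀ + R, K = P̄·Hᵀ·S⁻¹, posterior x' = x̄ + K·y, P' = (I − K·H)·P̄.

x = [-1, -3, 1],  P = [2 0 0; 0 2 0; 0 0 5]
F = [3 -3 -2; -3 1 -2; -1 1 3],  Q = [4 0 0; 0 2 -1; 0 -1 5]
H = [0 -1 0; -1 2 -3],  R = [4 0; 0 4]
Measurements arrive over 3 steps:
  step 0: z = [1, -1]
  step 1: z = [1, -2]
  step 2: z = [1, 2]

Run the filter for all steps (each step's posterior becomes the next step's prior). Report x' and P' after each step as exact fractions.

step 0: x̄ = F·x = [4, -2, 1]
step 0: P̄ = F·P·Fᵀ + Q = [60 -4 -42; -4 42 -23; -42 -23 54]
step 0: y = z − H·x̄ = [-1, 10]
step 0: S = H·P̄·Hᵀ + R = [46 -157; -157 758]
step 0: K = P̄·Hᵀ·S⁻¹ = [12138/10219 3296/10219; -7187/10219 628/10219; -8628/10219 -4025/10219]
step 0: x' = x̄ + K·y = [61698/10219, -6971/10219, -21403/10219]
step 0: P' = (I − K·H)·P̄ = [373420/10219 -48552/10219 -161236/10219; -48552/10219 28748/10219 34512/10219; -161236/10219 34512/10219 82120/10219]
step 1: x̄ = F·x = [248813/10219, -13569/929, -132878/10219]
step 1: P̄ = F·P·Fᵀ + Q = [7211780/10219 -323920/929 -4143764/10219; -323920/929 177898/929 182131/929; -4143764/10219 182131/929 2463935/10219]
step 1: y = z − H·x̄ = [-12640/929, 128259/10219]
step 1: S = H·P̄·Hᵀ + R = [181614/929 -133323/929; -133323/929 2604187/10219]
step 1: K = P̄·Hᵀ·S⁻¹ = [634378424/298634631 46199264/99544877; -288217883/298634631 1955404/99544877; -401649326/298634631 -46389887/99544877]
step 1: x' = x̄ + K·y = [379353809/298634631, -366738179/298634631, -165027083/298634631]
step 1: P' = (I − K·H)·P̄ = [15421186004/298634631 -2537513696/298634631 -7016868188/298634631; -2537513696/298634631 1152871532/298634631 1606597304/298634631; -7016868188/298634631 1606597304/298634631 3595580480/298634631]
step 2: x̄ = F·x = [2568330130/298634631, -1174745440/298634631, -1241173237/298634631]
step 2: P̄ = F·P·Fᵀ + Q = [313900210700/298634631 -151890741848/298634631 -181378858076/298634631; -151890741848/298634631 79519411454/298634631 86419041437/298634631; -181378858076/298634631 86419041437/298634631 107243275355/298634631]
step 2: y = z − H·x̄ = [-876110809/298634631, 597190187/99544877]
step 2: S = H·P̄·Hᵀ + R = [80713949978/298634631 -17224146815/99544877; -17224146815/99544877 26874398309/99544877]
step 2: K = P̄·Hᵀ·S⁻¹ = [28280916441056/12849733495451 6403973161176/12849733495451; -12527240715743/12849733495451 206689761780/12849733495451; -17709569370254/12849733495451 -6172490444385/12849733495451]
step 2: x' = x̄ + K·y = [65961241130802/12849733495451, -12555863082483/12849733495451, -38480642043606/12849733495451]
step 2: P' = (I − K·H)·P̄ = [699535912092380/12849733495451 -113123665764224/12849733495451 -317133045421844/12849733495451; -113123665764224/12849733495451 50108962862972/12849733495451 70838277481016/12849733495451; -317133045421844/12849733495451 70838277481016/12849733495451 161166520720472/12849733495451]

step 0: x' = [61698/10219, -6971/10219, -21403/10219], P' = [373420/10219 -48552/10219 -161236/10219; -48552/10219 28748/10219 34512/10219; -161236/10219 34512/10219 82120/10219]
step 1: x' = [379353809/298634631, -366738179/298634631, -165027083/298634631], P' = [15421186004/298634631 -2537513696/298634631 -7016868188/298634631; -2537513696/298634631 1152871532/298634631 1606597304/298634631; -7016868188/298634631 1606597304/298634631 3595580480/298634631]
step 2: x' = [65961241130802/12849733495451, -12555863082483/12849733495451, -38480642043606/12849733495451], P' = [699535912092380/12849733495451 -113123665764224/12849733495451 -317133045421844/12849733495451; -113123665764224/12849733495451 50108962862972/12849733495451 70838277481016/12849733495451; -317133045421844/12849733495451 70838277481016/12849733495451 161166520720472/12849733495451]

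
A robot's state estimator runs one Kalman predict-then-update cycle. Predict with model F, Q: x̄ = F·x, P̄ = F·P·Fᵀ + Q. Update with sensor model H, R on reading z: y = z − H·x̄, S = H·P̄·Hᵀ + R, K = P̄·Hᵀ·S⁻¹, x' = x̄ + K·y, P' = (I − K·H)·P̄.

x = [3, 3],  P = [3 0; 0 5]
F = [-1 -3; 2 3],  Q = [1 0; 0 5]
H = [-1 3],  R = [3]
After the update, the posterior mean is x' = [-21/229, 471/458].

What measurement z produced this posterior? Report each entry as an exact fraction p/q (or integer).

z = [3]

x̄ = F·x = [-12, 15]
P̄ = F·P·Fᵀ + Q = [49 -51; -51 62]
S = H·P̄·Hᵀ + R = [916]
K = P̄·Hᵀ·S⁻¹ = [-101/458; 237/916]
x' − x̄ = [2727/229, -6399/458] = K·y
y = (KᵀK)⁻¹·Kᵀ·(x' − x̄) = [-54]
z = y + H·x̄ = [-54] + [57] = [3]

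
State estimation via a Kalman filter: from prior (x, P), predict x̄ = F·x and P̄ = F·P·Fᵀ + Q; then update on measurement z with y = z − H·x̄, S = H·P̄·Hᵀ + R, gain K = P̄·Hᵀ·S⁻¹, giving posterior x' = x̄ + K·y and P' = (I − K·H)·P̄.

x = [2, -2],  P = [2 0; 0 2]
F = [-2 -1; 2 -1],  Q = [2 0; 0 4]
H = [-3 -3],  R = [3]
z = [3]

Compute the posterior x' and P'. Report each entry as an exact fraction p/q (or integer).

x̄ = F·x = [-2, 6]
P̄ = F·P·Fᵀ + Q = [12 -6; -6 14]
y = z − H·x̄ = [15]
S = H·P̄·Hᵀ + R = [129]
K = P̄·Hᵀ·S⁻¹ = [-6/43; -8/43]
x' = x̄ + K·y = [-176/43, 138/43]
P' = (I − K·H)·P̄ = [408/43 -402/43; -402/43 410/43]

x' = [-176/43, 138/43]
P' = [408/43 -402/43; -402/43 410/43]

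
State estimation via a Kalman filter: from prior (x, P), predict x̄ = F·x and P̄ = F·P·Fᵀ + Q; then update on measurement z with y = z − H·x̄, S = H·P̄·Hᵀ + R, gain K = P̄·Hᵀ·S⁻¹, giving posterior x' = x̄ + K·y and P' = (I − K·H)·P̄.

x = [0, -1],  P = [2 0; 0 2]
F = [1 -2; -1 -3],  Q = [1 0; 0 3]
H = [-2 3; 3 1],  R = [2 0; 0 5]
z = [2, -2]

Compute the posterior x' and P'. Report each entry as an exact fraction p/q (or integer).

x' = [-6236/9771, 2276/9771]
P' = [7301/19542 1886/9771; 1886/9771 3022/9771]

x̄ = F·x = [2, 3]
P̄ = F·P·Fᵀ + Q = [11 10; 10 23]
y = z − H·x̄ = [-3, -11]
S = H·P̄·Hᵀ + R = [133 73; 73 187]
K = P̄·Hᵀ·S⁻¹ = [-1643/19542 5135/19542; 2647/9771 1736/9771]
x' = x̄ + K·y = [-6236/9771, 2276/9771]
P' = (I − K·H)·P̄ = [7301/19542 1886/9771; 1886/9771 3022/9771]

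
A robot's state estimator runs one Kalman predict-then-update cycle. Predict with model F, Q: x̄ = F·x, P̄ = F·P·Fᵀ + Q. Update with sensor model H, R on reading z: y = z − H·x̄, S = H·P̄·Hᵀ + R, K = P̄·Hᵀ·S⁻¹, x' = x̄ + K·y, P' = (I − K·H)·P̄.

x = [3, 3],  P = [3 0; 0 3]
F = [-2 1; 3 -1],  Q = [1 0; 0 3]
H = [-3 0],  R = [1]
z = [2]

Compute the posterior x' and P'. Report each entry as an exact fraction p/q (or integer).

x' = [-99/145, 429/145]
P' = [16/145 -21/145; -21/145 816/145]

x̄ = F·x = [-3, 6]
P̄ = F·P·Fᵀ + Q = [16 -21; -21 33]
y = z − H·x̄ = [-7]
S = H·P̄·Hᵀ + R = [145]
K = P̄·Hᵀ·S⁻¹ = [-48/145; 63/145]
x' = x̄ + K·y = [-99/145, 429/145]
P' = (I − K·H)·P̄ = [16/145 -21/145; -21/145 816/145]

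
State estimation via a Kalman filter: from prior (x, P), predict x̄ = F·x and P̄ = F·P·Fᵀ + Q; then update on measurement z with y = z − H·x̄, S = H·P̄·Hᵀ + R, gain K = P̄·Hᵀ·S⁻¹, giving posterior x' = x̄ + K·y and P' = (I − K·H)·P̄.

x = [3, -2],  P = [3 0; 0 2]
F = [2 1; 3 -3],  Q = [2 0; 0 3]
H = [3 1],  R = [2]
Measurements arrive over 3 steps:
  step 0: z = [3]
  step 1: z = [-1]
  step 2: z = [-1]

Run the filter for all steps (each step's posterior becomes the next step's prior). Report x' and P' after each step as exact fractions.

step 0: x̄ = F·x = [4, 15]
step 0: P̄ = F·P·Fᵀ + Q = [16 12; 12 48]
step 0: y = z − H·x̄ = [-24]
step 0: S = H·P̄·Hᵀ + R = [266]
step 0: K = P̄·Hᵀ·S⁻¹ = [30/133; 6/19]
step 0: x' = x̄ + K·y = [-188/133, 141/19]
step 0: P' = (I − K·H)·P̄ = [328/133 -132/19; -132/19 408/19]
step 1: x̄ = F·x = [611/133, -3525/133]
step 1: P̄ = F·P·Fᵀ + Q = [738/133 -3828/133; -3828/133 45687/133]
step 1: y = z − H·x̄ = [1559/133]
step 1: S = H·P̄·Hᵀ + R = [29627/133]
step 1: K = P̄·Hᵀ·S⁻¹ = [-1614/29627; 2631/2279]
step 1: x' = x̄ + K·y = [117187/29627, -29562/2279]
step 1: P' = (I − K·H)·P̄ = [144810/29627 -33666/2279; -33666/2279 106260/2279]
step 2: x̄ = F·x = [-149932/29627, 1504479/29627]
step 2: P̄ = F·P·Fᵀ + Q = [269242/29627 -1962306/29627; -1962306/29627 21702435/29627]
step 2: y = z − H·x̄ = [-1084310/29627]
step 2: S = H·P̄·Hᵀ + R = [12411031/29627]
step 2: K = P̄·Hᵀ·S⁻¹ = [-1154580/12411031; 15815517/12411031]
step 2: x' = x̄ + K·y = [-20551796/12411031, 51412977/12411031]
step 2: P' = (I − K·H)·P̄ = [67793426/12411031 -205689438/12411031; -205689438/12411031 648699348/12411031]

step 0: x' = [-188/133, 141/19], P' = [328/133 -132/19; -132/19 408/19]
step 1: x' = [117187/29627, -29562/2279], P' = [144810/29627 -33666/2279; -33666/2279 106260/2279]
step 2: x' = [-20551796/12411031, 51412977/12411031], P' = [67793426/12411031 -205689438/12411031; -205689438/12411031 648699348/12411031]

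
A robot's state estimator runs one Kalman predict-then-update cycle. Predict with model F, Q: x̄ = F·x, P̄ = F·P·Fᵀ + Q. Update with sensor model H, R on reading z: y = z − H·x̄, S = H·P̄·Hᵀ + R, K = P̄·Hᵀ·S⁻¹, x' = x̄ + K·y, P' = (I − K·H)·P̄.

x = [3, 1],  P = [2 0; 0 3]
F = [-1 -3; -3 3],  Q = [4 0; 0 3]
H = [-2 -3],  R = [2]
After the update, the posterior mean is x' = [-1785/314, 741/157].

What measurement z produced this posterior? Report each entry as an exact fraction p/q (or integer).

z = [-3]

x̄ = F·x = [-6, -6]
P̄ = F·P·Fᵀ + Q = [33 -21; -21 48]
S = H·P̄·Hᵀ + R = [314]
K = P̄·Hᵀ·S⁻¹ = [-3/314; -51/157]
x' − x̄ = [99/314, 1683/157] = K·y
y = (KᵀK)⁻¹·Kᵀ·(x' − x̄) = [-33]
z = y + H·x̄ = [-33] + [30] = [-3]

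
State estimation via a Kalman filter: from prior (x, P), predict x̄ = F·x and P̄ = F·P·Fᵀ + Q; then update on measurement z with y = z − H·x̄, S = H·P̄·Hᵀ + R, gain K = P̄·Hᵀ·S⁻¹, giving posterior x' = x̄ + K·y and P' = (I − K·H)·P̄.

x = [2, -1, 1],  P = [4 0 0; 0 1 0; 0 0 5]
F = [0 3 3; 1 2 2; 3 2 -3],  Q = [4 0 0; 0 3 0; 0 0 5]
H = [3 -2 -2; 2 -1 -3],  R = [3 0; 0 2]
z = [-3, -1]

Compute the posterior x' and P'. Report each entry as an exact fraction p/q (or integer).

x' = [12381/32246, 70493/32246, -4193/32246]
P' = [571031/32246 652747/32246 171731/32246; 652747/32246 797661/32246 171573/32246; 171731/32246 171573/32246 69033/32246]

x̄ = F·x = [0, 2, 1]
P̄ = F·P·Fᵀ + Q = [58 36 -39; 36 31 -14; -39 -14 90]
y = z − H·x̄ = [3, 4]
S = H·P̄·Hᵀ + R = [933 1093; 1093 1315]
K = P̄·Hᵀ·S⁻¹ = [21379/32246 -12939/32246; 6591/32246 -3443/32246; 11327/32246 -17605/32246]
x' = x̄ + K·y = [12381/32246, 70493/32246, -4193/32246]
P' = (I − K·H)·P̄ = [571031/32246 652747/32246 171731/32246; 652747/32246 797661/32246 171573/32246; 171731/32246 171573/32246 69033/32246]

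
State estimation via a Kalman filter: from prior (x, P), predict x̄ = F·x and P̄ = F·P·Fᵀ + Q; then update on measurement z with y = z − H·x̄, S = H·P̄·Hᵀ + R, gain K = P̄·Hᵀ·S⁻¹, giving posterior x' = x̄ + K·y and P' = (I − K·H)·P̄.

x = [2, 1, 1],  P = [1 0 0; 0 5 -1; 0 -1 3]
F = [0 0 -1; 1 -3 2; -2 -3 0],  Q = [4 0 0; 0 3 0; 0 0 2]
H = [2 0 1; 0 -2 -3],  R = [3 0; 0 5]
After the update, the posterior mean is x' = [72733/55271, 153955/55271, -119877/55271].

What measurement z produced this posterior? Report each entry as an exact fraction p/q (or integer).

z = [1, 1]

x̄ = F·x = [-1, 1, -7]
P̄ = F·P·Fᵀ + Q = [7 -9 -3; -9 73 49; -3 49 51]
S = H·P̄·Hᵀ + R = [70 -197; -197 1344]
K = P̄·Hᵀ·S⁻¹ = [20103/55271 4057/55271; -16057/55271 -14403/55271; 11033/55271 -8705/55271]
x' − x̄ = [128004/55271, 98684/55271, 267020/55271] = K·y
y = (KᵀK)⁻¹·Kᵀ·(x' − x̄) = [10, -18]
z = y + H·x̄ = [10, -18] + [-9, 19] = [1, 1]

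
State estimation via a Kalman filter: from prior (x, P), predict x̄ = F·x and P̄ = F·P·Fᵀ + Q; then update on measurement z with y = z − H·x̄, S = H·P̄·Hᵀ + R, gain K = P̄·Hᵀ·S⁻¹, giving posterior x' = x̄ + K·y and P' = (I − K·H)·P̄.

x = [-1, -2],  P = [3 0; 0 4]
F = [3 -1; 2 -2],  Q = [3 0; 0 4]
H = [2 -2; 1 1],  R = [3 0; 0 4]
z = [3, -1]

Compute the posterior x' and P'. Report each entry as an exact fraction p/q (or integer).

x̄ = F·x = [-1, 2]
P̄ = F·P·Fᵀ + Q = [34 26; 26 32]
y = z − H·x̄ = [9, -2]
S = H·P̄·Hᵀ + R = [59 4; 4 122]
K = P̄·Hᵀ·S⁻¹ = [856/3591 1738/3591; -848/3591 1735/3591]
x' = x̄ + K·y = [91/513, -560/513]
P' = (I − K·H)·P̄ = [4118/3591 2834/3591; 2834/3591 4106/3591]

x' = [91/513, -560/513]
P' = [4118/3591 2834/3591; 2834/3591 4106/3591]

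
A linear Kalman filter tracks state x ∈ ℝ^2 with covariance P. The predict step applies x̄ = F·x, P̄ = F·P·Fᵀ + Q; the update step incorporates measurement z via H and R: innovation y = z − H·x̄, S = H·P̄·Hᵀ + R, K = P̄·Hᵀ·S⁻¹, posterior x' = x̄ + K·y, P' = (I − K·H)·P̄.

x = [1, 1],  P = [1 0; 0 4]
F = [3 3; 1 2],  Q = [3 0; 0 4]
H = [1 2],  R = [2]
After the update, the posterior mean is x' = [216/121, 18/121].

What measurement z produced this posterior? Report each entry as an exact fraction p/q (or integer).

z = [2]

x̄ = F·x = [6, 3]
P̄ = F·P·Fᵀ + Q = [48 27; 27 21]
S = H·P̄·Hᵀ + R = [242]
K = P̄·Hᵀ·S⁻¹ = [51/121; 69/242]
x' − x̄ = [-510/121, -345/121] = K·y
y = (KᵀK)⁻¹·Kᵀ·(x' − x̄) = [-10]
z = y + H·x̄ = [-10] + [12] = [2]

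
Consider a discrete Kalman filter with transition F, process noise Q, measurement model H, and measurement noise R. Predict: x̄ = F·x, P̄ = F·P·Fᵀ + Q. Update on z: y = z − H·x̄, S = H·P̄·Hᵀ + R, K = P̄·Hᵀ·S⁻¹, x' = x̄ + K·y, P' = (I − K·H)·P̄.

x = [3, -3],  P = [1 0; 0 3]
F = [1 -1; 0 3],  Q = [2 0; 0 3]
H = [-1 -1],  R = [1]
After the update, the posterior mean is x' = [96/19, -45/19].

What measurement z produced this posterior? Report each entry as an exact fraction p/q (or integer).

x̄ = F·x = [6, -9]
P̄ = F·P·Fᵀ + Q = [6 -9; -9 30]
S = H·P̄·Hᵀ + R = [19]
K = P̄·Hᵀ·S⁻¹ = [3/19; -21/19]
x' − x̄ = [-18/19, 126/19] = K·y
y = (KᵀK)⁻¹·Kᵀ·(x' − x̄) = [-6]
z = y + H·x̄ = [-6] + [3] = [-3]

z = [-3]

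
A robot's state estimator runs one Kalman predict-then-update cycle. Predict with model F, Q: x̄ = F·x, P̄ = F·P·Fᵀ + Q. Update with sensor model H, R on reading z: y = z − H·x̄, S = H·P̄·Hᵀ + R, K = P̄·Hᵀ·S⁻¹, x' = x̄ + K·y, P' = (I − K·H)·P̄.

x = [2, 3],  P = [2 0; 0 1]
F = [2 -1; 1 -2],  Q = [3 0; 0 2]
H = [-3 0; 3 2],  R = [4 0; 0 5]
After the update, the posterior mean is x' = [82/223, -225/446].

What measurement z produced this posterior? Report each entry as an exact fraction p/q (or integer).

z = [1, 2]

x̄ = F·x = [1, -4]
P̄ = F·P·Fᵀ + Q = [12 6; 6 8]
S = H·P̄·Hᵀ + R = [112 -144; -144 217]
K = P̄·Hᵀ·S⁻¹ = [-225/892 12/223; 495/1784 76/223]
x' − x̄ = [-141/223, 1559/446] = K·y
y = (KᵀK)⁻¹·Kᵀ·(x' − x̄) = [4, 7]
z = y + H·x̄ = [4, 7] + [-3, -5] = [1, 2]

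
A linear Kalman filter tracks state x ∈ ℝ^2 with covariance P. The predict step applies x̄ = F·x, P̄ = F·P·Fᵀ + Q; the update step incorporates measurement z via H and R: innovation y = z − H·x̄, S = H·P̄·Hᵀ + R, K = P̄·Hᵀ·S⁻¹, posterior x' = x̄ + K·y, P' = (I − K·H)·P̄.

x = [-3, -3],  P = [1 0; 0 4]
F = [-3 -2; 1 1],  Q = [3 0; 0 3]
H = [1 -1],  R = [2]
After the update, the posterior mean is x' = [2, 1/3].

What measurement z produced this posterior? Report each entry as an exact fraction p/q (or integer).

z = [1]

x̄ = F·x = [15, -6]
P̄ = F·P·Fᵀ + Q = [28 -11; -11 8]
S = H·P̄·Hᵀ + R = [60]
K = P̄·Hᵀ·S⁻¹ = [13/20; -19/60]
x' − x̄ = [-13, 19/3] = K·y
y = (KᵀK)⁻¹·Kᵀ·(x' − x̄) = [-20]
z = y + H·x̄ = [-20] + [21] = [1]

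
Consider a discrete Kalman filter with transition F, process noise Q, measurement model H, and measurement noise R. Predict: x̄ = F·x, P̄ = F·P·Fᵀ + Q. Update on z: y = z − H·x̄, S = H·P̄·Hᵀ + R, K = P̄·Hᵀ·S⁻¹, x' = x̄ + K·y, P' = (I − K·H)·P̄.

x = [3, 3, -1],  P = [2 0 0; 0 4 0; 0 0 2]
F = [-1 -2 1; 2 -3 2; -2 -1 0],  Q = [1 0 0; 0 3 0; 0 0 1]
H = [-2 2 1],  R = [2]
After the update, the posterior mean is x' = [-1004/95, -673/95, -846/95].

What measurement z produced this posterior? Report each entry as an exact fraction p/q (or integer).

z = [-2]

x̄ = F·x = [-10, -5, -9]
P̄ = F·P·Fᵀ + Q = [21 24 12; 24 55 4; 12 4 13]
S = H·P̄·Hᵀ + R = [95]
K = P̄·Hᵀ·S⁻¹ = [18/95; 66/95; -3/95]
x' − x̄ = [-54/95, -198/95, 9/95] = K·y
y = (KᵀK)⁻¹·Kᵀ·(x' − x̄) = [-3]
z = y + H·x̄ = [-3] + [1] = [-2]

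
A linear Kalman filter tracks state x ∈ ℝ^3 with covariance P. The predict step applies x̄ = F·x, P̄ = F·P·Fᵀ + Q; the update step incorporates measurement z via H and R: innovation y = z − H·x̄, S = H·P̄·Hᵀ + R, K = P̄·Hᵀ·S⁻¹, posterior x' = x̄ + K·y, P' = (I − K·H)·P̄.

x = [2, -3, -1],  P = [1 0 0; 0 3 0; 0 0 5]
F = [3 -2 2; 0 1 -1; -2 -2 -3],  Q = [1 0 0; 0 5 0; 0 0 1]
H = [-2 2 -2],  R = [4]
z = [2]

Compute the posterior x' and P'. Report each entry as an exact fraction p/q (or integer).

x' = [19/7, 16/7, -17/14]
P' = [593/21 -166/21 -1501/42; -166/21 173/21 334/21; -1501/42 334/21 4367/84]

x̄ = F·x = [10, -2, 5]
P̄ = F·P·Fᵀ + Q = [42 -16 -24; -16 13 9; -24 9 62]
y = z − H·x̄ = [36]
S = H·P̄·Hᵀ + R = [336]
K = P̄·Hᵀ·S⁻¹ = [-17/84; 5/42; -29/168]
x' = x̄ + K·y = [19/7, 16/7, -17/14]
P' = (I − K·H)·P̄ = [593/21 -166/21 -1501/42; -166/21 173/21 334/21; -1501/42 334/21 4367/84]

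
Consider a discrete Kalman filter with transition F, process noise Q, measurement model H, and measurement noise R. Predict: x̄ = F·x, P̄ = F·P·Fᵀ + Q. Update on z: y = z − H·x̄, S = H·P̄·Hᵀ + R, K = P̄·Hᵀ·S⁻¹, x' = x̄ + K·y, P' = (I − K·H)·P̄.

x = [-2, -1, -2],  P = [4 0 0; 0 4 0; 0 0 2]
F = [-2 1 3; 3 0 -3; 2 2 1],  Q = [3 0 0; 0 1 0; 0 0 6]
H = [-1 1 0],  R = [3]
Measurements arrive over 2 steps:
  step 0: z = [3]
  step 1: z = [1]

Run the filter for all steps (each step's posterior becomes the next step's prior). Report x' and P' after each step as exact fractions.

step 0: x' = [-3, 0, -8], P' = [614/183 365/183 1294/183; 365/183 656/183 1354/183; 1294/183 1354/183 6920/183]
step 1: x' = [-213434/201365, 5499/201365, -885286/201365], P' = [711347/201365 391553/201365 1704108/201365; 391553/201365 674207/201365 1522812/201365; 1704108/201365 1522812/201365 9324022/201365]

step 0: x̄ = F·x = [-3, 0, -8]
step 0: P̄ = F·P·Fᵀ + Q = [41 -42 -2; -42 55 18; -2 18 40]
step 0: y = z − H·x̄ = [0]
step 0: S = H·P̄·Hᵀ + R = [183]
step 0: K = P̄·Hᵀ·S⁻¹ = [-83/183; 97/183; 20/183]
step 0: x' = x̄ + K·y = [-3, 0, -8]
step 0: P' = (I − K·H)·P̄ = [614/183 365/183 1294/183; 365/183 656/183 1354/183; 1294/183 1354/183 6920/183]
step 1: x̄ = F·x = [-18, 15, -14]
step 1: P̄ = F·P·Fᵀ + Q = [57077/183 -16507/61 11180/61; -16507/61 14899/61 -8964/61; 11180/61 -8964/61 8870/61]
step 1: y = z − H·x̄ = [-32]
step 1: S = H·P̄·Hᵀ + R = [201365/183]
step 1: K = P̄·Hᵀ·S⁻¹ = [-106598/201365; 94218/201365; -60432/201365]
step 1: x' = x̄ + K·y = [-213434/201365, 5499/201365, -885286/201365]
step 1: P' = (I − K·H)·P̄ = [711347/201365 391553/201365 1704108/201365; 391553/201365 674207/201365 1522812/201365; 1704108/201365 1522812/201365 9324022/201365]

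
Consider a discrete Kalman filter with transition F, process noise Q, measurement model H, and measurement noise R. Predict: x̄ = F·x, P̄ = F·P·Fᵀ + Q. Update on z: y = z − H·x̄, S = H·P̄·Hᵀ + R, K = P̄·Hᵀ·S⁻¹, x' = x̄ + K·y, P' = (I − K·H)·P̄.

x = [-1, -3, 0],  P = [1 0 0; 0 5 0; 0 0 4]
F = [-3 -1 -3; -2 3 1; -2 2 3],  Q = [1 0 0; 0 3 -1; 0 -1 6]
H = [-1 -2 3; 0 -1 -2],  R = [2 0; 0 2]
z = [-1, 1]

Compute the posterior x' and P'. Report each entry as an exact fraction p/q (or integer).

x̄ = F·x = [6, -7, -4]
P̄ = F·P·Fᵀ + Q = [51 -21 -40; -21 56 45; -40 45 66]
y = z − H·x̄ = [3, -14]
S = H·P̄·Hᵀ + R = [487 -340; -340 502]
K = P̄·Hᵀ·S⁻¹ = [-15209/64437 5327/128874; -4592/21479 -9357/21479; 7058/64437 -35879/128874]
x' = x̄ + K·y = [303706/64437, -33131/21479, 14579/64437]
P' = (I − K·H)·P̄ = [2110625/128874 -98370/21479 289783/128874; -98370/21479 38750/21479 -10018/21479; 289783/128874 -10018/21479 65933/128874]

x' = [303706/64437, -33131/21479, 14579/64437]
P' = [2110625/128874 -98370/21479 289783/128874; -98370/21479 38750/21479 -10018/21479; 289783/128874 -10018/21479 65933/128874]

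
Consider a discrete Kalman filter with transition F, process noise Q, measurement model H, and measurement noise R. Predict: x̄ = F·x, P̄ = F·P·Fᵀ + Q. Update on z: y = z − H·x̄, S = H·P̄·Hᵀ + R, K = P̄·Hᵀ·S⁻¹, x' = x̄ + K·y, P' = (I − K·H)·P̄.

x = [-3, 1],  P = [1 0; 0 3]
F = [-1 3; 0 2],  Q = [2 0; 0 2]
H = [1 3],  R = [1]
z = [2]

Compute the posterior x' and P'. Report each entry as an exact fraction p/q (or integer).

x̄ = F·x = [6, 2]
P̄ = F·P·Fᵀ + Q = [30 18; 18 14]
y = z − H·x̄ = [-10]
S = H·P̄·Hᵀ + R = [265]
K = P̄·Hᵀ·S⁻¹ = [84/265; 12/53]
x' = x̄ + K·y = [150/53, -14/53]
P' = (I − K·H)·P̄ = [894/265 -54/53; -54/53 22/53]

x' = [150/53, -14/53]
P' = [894/265 -54/53; -54/53 22/53]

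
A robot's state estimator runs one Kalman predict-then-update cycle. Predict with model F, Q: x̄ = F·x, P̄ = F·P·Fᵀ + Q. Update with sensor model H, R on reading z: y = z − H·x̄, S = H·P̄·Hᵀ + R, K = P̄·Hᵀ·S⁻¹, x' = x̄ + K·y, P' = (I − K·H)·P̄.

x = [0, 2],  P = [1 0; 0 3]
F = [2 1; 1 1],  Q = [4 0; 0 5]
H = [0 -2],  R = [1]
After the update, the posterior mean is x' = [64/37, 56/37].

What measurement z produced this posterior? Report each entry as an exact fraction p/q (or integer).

z = [-3]

x̄ = F·x = [2, 2]
P̄ = F·P·Fᵀ + Q = [11 5; 5 9]
S = H·P̄·Hᵀ + R = [37]
K = P̄·Hᵀ·S⁻¹ = [-10/37; -18/37]
x' − x̄ = [-10/37, -18/37] = K·y
y = (KᵀK)⁻¹·Kᵀ·(x' − x̄) = [1]
z = y + H·x̄ = [1] + [-4] = [-3]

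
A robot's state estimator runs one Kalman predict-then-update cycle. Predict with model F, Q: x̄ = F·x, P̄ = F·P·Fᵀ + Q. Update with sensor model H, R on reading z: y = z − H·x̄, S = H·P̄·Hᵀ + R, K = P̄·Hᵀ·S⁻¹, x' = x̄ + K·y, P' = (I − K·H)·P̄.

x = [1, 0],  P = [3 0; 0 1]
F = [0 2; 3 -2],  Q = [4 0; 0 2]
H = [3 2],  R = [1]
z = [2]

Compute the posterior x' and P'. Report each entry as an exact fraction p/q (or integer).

x' = [-64/157, 255/157]
P' = [1000/157 -1492/157; -1492/157 2265/157]

x̄ = F·x = [0, 3]
P̄ = F·P·Fᵀ + Q = [8 -4; -4 33]
y = z − H·x̄ = [-4]
S = H·P̄·Hᵀ + R = [157]
K = P̄·Hᵀ·S⁻¹ = [16/157; 54/157]
x' = x̄ + K·y = [-64/157, 255/157]
P' = (I − K·H)·P̄ = [1000/157 -1492/157; -1492/157 2265/157]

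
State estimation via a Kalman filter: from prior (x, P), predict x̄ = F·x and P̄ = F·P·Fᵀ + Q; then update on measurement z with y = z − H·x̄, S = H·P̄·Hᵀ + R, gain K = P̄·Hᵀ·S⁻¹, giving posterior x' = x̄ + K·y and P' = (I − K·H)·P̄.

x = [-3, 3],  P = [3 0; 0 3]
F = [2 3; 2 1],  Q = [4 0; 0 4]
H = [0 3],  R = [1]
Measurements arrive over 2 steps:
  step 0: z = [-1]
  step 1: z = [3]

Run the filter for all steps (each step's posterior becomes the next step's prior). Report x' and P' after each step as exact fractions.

step 0: x̄ = F·x = [3, -3]
step 0: P̄ = F·P·Fᵀ + Q = [43 21; 21 19]
step 0: y = z − H·x̄ = [8]
step 0: S = H·P̄·Hᵀ + R = [172]
step 0: K = P̄·Hᵀ·S⁻¹ = [63/172; 57/172]
step 0: x' = x̄ + K·y = [255/43, -15/43]
step 0: P' = (I − K·H)·P̄ = [3427/172 21/172; 21/172 19/172]
step 1: x̄ = F·x = [465/43, 495/43]
step 1: P̄ = F·P·Fᵀ + Q = [14819/172 13933/172; 13933/172 14499/172]
step 1: y = z − H·x̄ = [-1356/43]
step 1: S = H·P̄·Hᵀ + R = [130663/172]
step 1: K = P̄·Hᵀ·S⁻¹ = [41799/130663; 43497/130663]
step 1: x' = x̄ + K·y = [94857/130663, 132471/130663]
step 1: P' = (I − K·H)·P̄ = [1099643/130663 13933/130663; 13933/130663 14499/130663]

step 0: x' = [255/43, -15/43], P' = [3427/172 21/172; 21/172 19/172]
step 1: x' = [94857/130663, 132471/130663], P' = [1099643/130663 13933/130663; 13933/130663 14499/130663]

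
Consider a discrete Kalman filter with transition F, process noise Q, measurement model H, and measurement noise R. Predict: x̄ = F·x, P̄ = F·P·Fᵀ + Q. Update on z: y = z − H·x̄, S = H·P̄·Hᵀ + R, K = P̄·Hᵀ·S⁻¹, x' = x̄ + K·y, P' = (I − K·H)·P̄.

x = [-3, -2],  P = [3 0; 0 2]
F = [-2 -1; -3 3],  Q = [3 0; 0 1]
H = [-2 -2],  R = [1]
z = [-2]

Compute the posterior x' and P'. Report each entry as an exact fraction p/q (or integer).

x' = [1632/349, -1273/349]
P' = [2569/349 -2540/349; -2540/349 2598/349]

x̄ = F·x = [8, 3]
P̄ = F·P·Fᵀ + Q = [17 12; 12 46]
y = z − H·x̄ = [20]
S = H·P̄·Hᵀ + R = [349]
K = P̄·Hᵀ·S⁻¹ = [-58/349; -116/349]
x' = x̄ + K·y = [1632/349, -1273/349]
P' = (I − K·H)·P̄ = [2569/349 -2540/349; -2540/349 2598/349]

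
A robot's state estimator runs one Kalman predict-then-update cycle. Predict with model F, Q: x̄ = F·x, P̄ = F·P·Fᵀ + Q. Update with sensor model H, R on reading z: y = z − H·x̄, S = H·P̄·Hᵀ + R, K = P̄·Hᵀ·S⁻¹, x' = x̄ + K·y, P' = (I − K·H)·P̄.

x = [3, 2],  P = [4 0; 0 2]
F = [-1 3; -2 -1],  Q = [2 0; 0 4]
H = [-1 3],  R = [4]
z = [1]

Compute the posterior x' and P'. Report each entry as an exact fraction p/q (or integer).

x̄ = F·x = [3, -8]
P̄ = F·P·Fᵀ + Q = [24 2; 2 22]
y = z − H·x̄ = [28]
S = H·P̄·Hᵀ + R = [214]
K = P̄·Hᵀ·S⁻¹ = [-9/107; 32/107]
x' = x̄ + K·y = [69/107, 40/107]
P' = (I − K·H)·P̄ = [2406/107 790/107; 790/107 306/107]

x' = [69/107, 40/107]
P' = [2406/107 790/107; 790/107 306/107]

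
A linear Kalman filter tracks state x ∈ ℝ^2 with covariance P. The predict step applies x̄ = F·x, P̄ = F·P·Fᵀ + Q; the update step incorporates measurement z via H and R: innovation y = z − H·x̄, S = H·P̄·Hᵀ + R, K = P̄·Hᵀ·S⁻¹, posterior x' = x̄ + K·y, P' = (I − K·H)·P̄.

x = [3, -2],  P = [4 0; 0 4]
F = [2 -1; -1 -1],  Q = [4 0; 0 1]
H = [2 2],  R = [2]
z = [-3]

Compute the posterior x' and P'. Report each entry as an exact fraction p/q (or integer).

x̄ = F·x = [8, -1]
P̄ = F·P·Fᵀ + Q = [24 -4; -4 9]
y = z − H·x̄ = [-17]
S = H·P̄·Hᵀ + R = [102]
K = P̄·Hᵀ·S⁻¹ = [20/51; 5/51]
x' = x̄ + K·y = [4/3, -8/3]
P' = (I − K·H)·P̄ = [424/51 -404/51; -404/51 409/51]

x' = [4/3, -8/3]
P' = [424/51 -404/51; -404/51 409/51]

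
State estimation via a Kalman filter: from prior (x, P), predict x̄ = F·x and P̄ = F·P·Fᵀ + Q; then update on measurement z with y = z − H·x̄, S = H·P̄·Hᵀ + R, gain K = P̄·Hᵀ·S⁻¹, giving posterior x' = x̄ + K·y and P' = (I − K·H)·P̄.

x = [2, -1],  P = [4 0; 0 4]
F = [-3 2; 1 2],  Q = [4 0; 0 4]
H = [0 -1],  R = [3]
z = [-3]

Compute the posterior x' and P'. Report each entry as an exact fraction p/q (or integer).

x̄ = F·x = [-8, 0]
P̄ = F·P·Fᵀ + Q = [56 4; 4 24]
y = z − H·x̄ = [-3]
S = H·P̄·Hᵀ + R = [27]
K = P̄·Hᵀ·S⁻¹ = [-4/27; -8/9]
x' = x̄ + K·y = [-68/9, 8/3]
P' = (I − K·H)·P̄ = [1496/27 4/9; 4/9 8/3]

x' = [-68/9, 8/3]
P' = [1496/27 4/9; 4/9 8/3]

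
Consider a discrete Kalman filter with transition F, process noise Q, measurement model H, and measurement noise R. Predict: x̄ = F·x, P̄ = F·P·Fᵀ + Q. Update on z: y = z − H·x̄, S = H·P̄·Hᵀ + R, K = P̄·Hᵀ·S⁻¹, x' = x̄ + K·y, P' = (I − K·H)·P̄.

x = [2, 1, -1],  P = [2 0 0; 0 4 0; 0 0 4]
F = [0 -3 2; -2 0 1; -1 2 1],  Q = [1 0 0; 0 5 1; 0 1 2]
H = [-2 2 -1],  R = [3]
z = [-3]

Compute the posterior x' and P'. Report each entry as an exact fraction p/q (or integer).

x' = [-419/143, -751/143, -19/11]
P' = [2103/143 1810/143 -28/11; 1810/143 2350/143 81/11; -28/11 81/11 212/11]

x̄ = F·x = [-5, -5, -1]
P̄ = F·P·Fᵀ + Q = [53 8 -16; 8 17 9; -16 9 24]
y = z − H·x̄ = [-4]
S = H·P̄·Hᵀ + R = [143]
K = P̄·Hᵀ·S⁻¹ = [-74/143; 9/143; 2/11]
x' = x̄ + K·y = [-419/143, -751/143, -19/11]
P' = (I − K·H)·P̄ = [2103/143 1810/143 -28/11; 1810/143 2350/143 81/11; -28/11 81/11 212/11]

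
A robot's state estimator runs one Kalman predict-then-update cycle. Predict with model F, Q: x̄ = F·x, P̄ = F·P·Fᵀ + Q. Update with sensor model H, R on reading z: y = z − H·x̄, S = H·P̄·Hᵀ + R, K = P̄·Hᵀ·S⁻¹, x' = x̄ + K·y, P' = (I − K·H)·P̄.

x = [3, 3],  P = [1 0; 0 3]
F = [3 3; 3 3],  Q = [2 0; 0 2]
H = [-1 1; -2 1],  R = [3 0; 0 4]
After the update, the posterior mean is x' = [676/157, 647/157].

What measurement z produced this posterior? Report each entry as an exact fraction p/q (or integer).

z = [-2, -3]

x̄ = F·x = [18, 18]
P̄ = F·P·Fᵀ + Q = [38 36; 36 38]
S = H·P̄·Hᵀ + R = [7 6; 6 50]
K = P̄·Hᵀ·S⁻¹ = [70/157 -134/157; 152/157 -125/157]
x' − x̄ = [-2150/157, -2179/157] = K·y
y = (KᵀK)⁻¹·Kᵀ·(x' − x̄) = [-2, 15]
z = y + H·x̄ = [-2, 15] + [0, -18] = [-2, -3]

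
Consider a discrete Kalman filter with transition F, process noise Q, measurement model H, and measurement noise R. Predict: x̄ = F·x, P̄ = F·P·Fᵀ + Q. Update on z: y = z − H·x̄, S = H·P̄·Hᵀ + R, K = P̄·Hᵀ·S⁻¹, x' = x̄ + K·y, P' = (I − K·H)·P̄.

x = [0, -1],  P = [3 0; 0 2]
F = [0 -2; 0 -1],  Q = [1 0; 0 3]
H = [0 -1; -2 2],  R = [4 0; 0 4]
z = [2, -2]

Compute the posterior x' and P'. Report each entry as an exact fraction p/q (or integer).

x̄ = F·x = [2, 1]
P̄ = F·P·Fᵀ + Q = [9 4; 4 5]
y = z − H·x̄ = [3, 0]
S = H·P̄·Hᵀ + R = [9 -2; -2 28]
K = P̄·Hᵀ·S⁻¹ = [-33/62 -49/124; -17/31 1/31]
x' = x̄ + K·y = [25/62, -20/31]
P' = (I − K·H)·P̄ = [181/62 66/31; 66/31 68/31]

x' = [25/62, -20/31]
P' = [181/62 66/31; 66/31 68/31]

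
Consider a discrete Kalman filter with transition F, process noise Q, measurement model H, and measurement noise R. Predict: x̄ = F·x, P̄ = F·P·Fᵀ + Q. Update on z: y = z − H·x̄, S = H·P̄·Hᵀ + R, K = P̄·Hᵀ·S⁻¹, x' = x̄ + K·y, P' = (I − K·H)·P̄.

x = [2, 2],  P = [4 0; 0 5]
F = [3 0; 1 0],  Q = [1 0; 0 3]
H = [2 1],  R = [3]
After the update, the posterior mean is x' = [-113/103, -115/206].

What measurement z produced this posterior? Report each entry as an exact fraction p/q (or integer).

x̄ = F·x = [6, 2]
P̄ = F·P·Fᵀ + Q = [37 12; 12 7]
S = H·P̄·Hᵀ + R = [206]
K = P̄·Hᵀ·S⁻¹ = [43/103; 31/206]
x' − x̄ = [-731/103, -527/206] = K·y
y = (KᵀK)⁻¹·Kᵀ·(x' − x̄) = [-17]
z = y + H·x̄ = [-17] + [14] = [-3]

z = [-3]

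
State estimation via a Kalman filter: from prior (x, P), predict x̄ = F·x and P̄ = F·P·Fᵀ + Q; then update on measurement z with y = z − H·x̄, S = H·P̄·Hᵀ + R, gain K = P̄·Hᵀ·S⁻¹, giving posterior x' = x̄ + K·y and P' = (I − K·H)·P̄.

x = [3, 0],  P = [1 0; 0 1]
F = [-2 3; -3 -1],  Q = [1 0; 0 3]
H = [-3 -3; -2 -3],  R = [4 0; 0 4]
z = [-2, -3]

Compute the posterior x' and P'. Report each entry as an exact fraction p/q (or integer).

x̄ = F·x = [-6, -9]
P̄ = F·P·Fᵀ + Q = [14 3; 3 13]
y = z − H·x̄ = [-47, -42]
S = H·P̄·Hᵀ + R = [301 246; 246 213]
K = P̄·Hᵀ·S⁻¹ = [-587/1199 1409/3597; 282/1199 -579/1199]
x' = x̄ + K·y = [669/1199, 273/1199]
P' = (I − K·H)·P̄ = [12680/3597 -3444/1199; -3444/1199 3068/1199]

x' = [669/1199, 273/1199]
P' = [12680/3597 -3444/1199; -3444/1199 3068/1199]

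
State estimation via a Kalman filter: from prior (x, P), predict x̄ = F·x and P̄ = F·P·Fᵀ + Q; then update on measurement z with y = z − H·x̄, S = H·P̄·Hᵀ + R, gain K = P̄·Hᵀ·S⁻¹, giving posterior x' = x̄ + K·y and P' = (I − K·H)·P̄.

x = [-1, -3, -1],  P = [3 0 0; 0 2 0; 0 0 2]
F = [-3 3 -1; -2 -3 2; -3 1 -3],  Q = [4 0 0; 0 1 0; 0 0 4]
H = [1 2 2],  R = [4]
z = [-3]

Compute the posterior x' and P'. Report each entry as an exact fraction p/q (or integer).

x' = [-5437/555, 91/15, -479/185]
P' = [13664/555 -302/15 1528/185; -302/15 437/15 -94/5; 1528/185 -94/5 2808/185]

x̄ = F·x = [-5, 9, 3]
P̄ = F·P·Fᵀ + Q = [51 -4 39; -4 39 0; 39 0 51]
y = z − H·x̄ = [-22]
S = H·P̄·Hᵀ + R = [555]
K = P̄·Hᵀ·S⁻¹ = [121/555; 2/15; 47/185]
x' = x̄ + K·y = [-5437/555, 91/15, -479/185]
P' = (I − K·H)·P̄ = [13664/555 -302/15 1528/185; -302/15 437/15 -94/5; 1528/185 -94/5 2808/185]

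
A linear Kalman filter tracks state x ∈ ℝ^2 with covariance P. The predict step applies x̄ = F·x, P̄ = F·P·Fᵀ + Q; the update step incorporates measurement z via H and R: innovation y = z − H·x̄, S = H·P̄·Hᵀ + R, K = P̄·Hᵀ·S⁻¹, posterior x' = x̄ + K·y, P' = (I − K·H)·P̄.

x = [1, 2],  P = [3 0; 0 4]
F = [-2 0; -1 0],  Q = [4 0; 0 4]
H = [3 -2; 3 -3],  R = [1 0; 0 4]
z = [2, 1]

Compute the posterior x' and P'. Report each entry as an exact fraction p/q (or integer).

x' = [890/1187, 265/1187]
P' = [1964/1187 2532/1187; 2532/1187 3448/1187]

x̄ = F·x = [-2, -1]
P̄ = F·P·Fᵀ + Q = [16 6; 6 7]
y = z − H·x̄ = [6, 4]
S = H·P̄·Hᵀ + R = [101 96; 96 103]
K = P̄·Hᵀ·S⁻¹ = [828/1187 -426/1187; 700/1187 -687/1187]
x' = x̄ + K·y = [890/1187, 265/1187]
P' = (I − K·H)·P̄ = [1964/1187 2532/1187; 2532/1187 3448/1187]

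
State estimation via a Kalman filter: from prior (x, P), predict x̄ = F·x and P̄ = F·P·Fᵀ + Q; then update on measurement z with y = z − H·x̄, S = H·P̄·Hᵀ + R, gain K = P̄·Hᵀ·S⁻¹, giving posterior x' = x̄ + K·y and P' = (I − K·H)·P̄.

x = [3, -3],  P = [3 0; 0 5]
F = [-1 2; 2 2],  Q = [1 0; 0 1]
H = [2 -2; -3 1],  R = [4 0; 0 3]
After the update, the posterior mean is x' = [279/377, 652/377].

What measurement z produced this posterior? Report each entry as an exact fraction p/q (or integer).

z = [-2, -1]

x̄ = F·x = [-9, 0]
P̄ = F·P·Fᵀ + Q = [24 14; 14 33]
S = H·P̄·Hᵀ + R = [120 -98; -98 168]
K = P̄·Hᵀ·S⁻¹ = [-83/377 -1250/2639; -519/754 -1201/2639]
x' − x̄ = [3672/377, 652/377] = K·y
y = (KᵀK)⁻¹·Kᵀ·(x' − x̄) = [16, -28]
z = y + H·x̄ = [16, -28] + [-18, 27] = [-2, -1]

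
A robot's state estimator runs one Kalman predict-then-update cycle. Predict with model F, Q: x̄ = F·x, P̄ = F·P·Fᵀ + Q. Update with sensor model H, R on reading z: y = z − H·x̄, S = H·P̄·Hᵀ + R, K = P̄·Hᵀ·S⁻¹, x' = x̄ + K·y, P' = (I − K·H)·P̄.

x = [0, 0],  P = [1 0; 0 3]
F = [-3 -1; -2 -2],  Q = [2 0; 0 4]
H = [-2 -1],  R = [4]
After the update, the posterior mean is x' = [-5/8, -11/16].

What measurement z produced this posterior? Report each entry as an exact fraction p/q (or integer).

z = [2]

x̄ = F·x = [0, 0]
P̄ = F·P·Fᵀ + Q = [14 12; 12 20]
S = H·P̄·Hᵀ + R = [128]
K = P̄·Hᵀ·S⁻¹ = [-5/16; -11/32]
x' − x̄ = [-5/8, -11/16] = K·y
y = (KᵀK)⁻¹·Kᵀ·(x' − x̄) = [2]
z = y + H·x̄ = [2] + [0] = [2]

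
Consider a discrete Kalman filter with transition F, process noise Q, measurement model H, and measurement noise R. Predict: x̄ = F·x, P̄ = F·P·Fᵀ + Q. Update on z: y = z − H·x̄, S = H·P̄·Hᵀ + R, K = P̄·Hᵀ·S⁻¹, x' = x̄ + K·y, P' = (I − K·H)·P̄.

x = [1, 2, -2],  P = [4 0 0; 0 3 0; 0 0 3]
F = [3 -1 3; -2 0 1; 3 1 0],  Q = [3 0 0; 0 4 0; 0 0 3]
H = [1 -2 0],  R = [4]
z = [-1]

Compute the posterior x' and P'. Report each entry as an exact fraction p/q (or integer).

x' = [-169/25, -656/225, 89/25]
P' = [636/25 296/25 -66/25; 296/25 1454/225 -51/25; -66/25 -51/25 321/25]

x̄ = F·x = [-5, -4, 5]
P̄ = F·P·Fᵀ + Q = [69 -15 33; -15 23 -24; 33 -24 42]
y = z − H·x̄ = [-4]
S = H·P̄·Hᵀ + R = [225]
K = P̄·Hᵀ·S⁻¹ = [11/25; -61/225; 9/25]
x' = x̄ + K·y = [-169/25, -656/225, 89/25]
P' = (I − K·H)·P̄ = [636/25 296/25 -66/25; 296/25 1454/225 -51/25; -66/25 -51/25 321/25]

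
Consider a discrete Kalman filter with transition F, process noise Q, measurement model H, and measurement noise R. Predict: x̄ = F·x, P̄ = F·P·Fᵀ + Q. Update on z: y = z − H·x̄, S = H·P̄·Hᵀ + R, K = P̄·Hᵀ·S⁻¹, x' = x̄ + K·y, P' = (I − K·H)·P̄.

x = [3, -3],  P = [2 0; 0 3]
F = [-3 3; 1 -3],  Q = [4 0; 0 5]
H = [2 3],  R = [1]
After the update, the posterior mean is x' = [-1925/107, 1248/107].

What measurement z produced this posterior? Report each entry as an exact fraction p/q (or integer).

z = [-1]

x̄ = F·x = [-18, 12]
P̄ = F·P·Fᵀ + Q = [49 -33; -33 34]
S = H·P̄·Hᵀ + R = [107]
K = P̄·Hᵀ·S⁻¹ = [-1/107; 36/107]
x' − x̄ = [1/107, -36/107] = K·y
y = (KᵀK)⁻¹·Kᵀ·(x' − x̄) = [-1]
z = y + H·x̄ = [-1] + [0] = [-1]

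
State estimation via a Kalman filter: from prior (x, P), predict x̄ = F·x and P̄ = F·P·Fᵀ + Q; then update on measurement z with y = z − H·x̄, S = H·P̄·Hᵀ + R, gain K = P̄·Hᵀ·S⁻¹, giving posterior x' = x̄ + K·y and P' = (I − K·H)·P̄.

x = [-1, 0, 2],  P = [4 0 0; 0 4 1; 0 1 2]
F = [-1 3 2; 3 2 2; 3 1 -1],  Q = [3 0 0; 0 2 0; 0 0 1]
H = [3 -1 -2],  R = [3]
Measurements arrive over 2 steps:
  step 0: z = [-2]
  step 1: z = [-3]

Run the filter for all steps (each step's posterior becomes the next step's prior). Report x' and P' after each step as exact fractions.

step 0: x̄ = F·x = [5, 1, -5]
step 0: P̄ = F·P·Fᵀ + Q = [63 30 -5; 30 70 40; -5 40 41]
step 0: y = z − H·x̄ = [-26]
step 0: S = H·P̄·Hᵀ + R = [844]
step 0: K = P̄·Hᵀ·S⁻¹ = [169/844; -15/211; -137/844]
step 0: x' = x̄ + K·y = [-87/422, 601/211, -329/422]
step 0: P' = (I − K·H)·P̄ = [24611/844 8865/211 18933/844; 8865/211 13870/211 6385/211; 18933/844 6385/211 15835/844]
step 1: x̄ = F·x = [3035/422, 1485/422, 635/211]
step 1: P̄ = F·P·Fᵀ + Q = [607791/844 901739/844 112902/211; 901739/844 1365483/844 169182/211; 112902/211 169182/211 85435/211]
step 1: y = z − H·x̄ = [-3173/211]
step 1: S = H·P̄·Hᵀ + R = [20569/211]
step 1: K = P̄·Hᵀ·S⁻¹ = [9209/41138; -6861/41138; -1346/20569]
step 1: x' = x̄ + K·y = [78689/20569, 123969/20569, 82143/20569]
step 1: P' = (I − K·H)·P̄ = [29423809/41138 22051010/20569 11035445/20569; 22051010/20569 66444423/41138 16470555/20569; 11035445/20569 16470555/20569 8319909/20569]

step 0: x' = [-87/422, 601/211, -329/422], P' = [24611/844 8865/211 18933/844; 8865/211 13870/211 6385/211; 18933/844 6385/211 15835/844]
step 1: x' = [78689/20569, 123969/20569, 82143/20569], P' = [29423809/41138 22051010/20569 11035445/20569; 22051010/20569 66444423/41138 16470555/20569; 11035445/20569 16470555/20569 8319909/20569]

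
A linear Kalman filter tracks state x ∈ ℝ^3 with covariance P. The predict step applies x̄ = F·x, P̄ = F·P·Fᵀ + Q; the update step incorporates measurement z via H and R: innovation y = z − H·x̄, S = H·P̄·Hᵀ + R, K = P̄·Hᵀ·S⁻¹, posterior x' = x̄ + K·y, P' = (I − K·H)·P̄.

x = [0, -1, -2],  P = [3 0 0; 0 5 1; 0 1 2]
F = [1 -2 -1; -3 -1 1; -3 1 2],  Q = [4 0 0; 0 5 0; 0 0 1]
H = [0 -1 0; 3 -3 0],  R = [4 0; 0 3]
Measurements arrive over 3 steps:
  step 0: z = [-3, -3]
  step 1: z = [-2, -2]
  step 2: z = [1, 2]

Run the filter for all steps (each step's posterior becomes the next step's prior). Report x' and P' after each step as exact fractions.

step 0: x' = [849/458, 649/229, -192/229], P' = [15953/4580 3649/1145 -1851/2290; 3649/1145 3688/1145 -626/1145; -1851/2290 -626/1145 7817/1145]
step 1: x' = [-53631/2616460, 649706/915761, 6722273/18315220], P' = [1203021/373780 387308/130823 -1260003/2616460; 387308/130823 2774404/915761 -203204/915761; -1260003/2616460 -203204/915761 145484929/18315220]
step 2: x' = [-11368299324/18669374207, -23323838033/18669374207, -16543452393/74677496828], P' = [61120475755/18669374207 56185166760/18669374207 -11809905084/18669374207; 56185166760/18669374207 57366088396/18669374207 -6724787678/18669374207; -11809905084/18669374207 -6724787678/18669374207 614325916565/74677496828]

step 0: x̄ = F·x = [4, -1, -5]
step 0: P̄ = F·P·Fᵀ + Q = [33 -2 -28; -2 37 25; -28 25 45]
step 0: y = z − H·x̄ = [-4, -18]
step 0: S = H·P̄·Hᵀ + R = [41 117; 117 669]
step 0: K = P̄·Hᵀ·S⁻¹ = [-3649/4580 1357/4580; -922/1145 -39/1145; 313/2290 -599/2290]
step 0: x' = x̄ + K·y = [849/458, 649/229, -192/229]
step 0: P' = (I − K·H)·P̄ = [15953/4580 3649/1145 -1851/2290; 3649/1145 3688/1145 -626/1145; -1851/2290 -626/1145 7817/1145]
step 1: x̄ = F·x = [-1363/458, -4229/458, -2017/458]
step 1: P̄ = F·P·Fᵀ + Q = [63553/4580 11053/4580 -43717/4580; 11053/4580 327293/4580 227183/4580; -43717/4580 227183/4580 234813/4580]
step 1: y = z − H·x̄ = [-5145/458, -4757/229]
step 1: S = H·P̄·Hᵀ + R = [345613/4580 47436/229; 47436/229 166620/229]
step 1: K = P̄·Hᵀ·S⁻¹ = [-96827/130823 674987/2616460; -693601/915761 -63248/915761; 50801/915761 -4755941/18315220]
step 1: x' = x̄ + K·y = [-53631/2616460, 649706/915761, 6722273/18315220]
step 1: P' = (I − K·H)·P̄ = [1203021/373780 387308/130823 -1260003/2616460; 387308/130823 2774404/915761 -203204/915761; -1260003/2616460 -203204/915761 145484929/18315220]
step 2: x̄ = F·x = [-3308593/1831522, -1286399/4578805, 27564917/18315220]
step 2: P̄ = F·P·Fᵀ + Q = [14206870/915761 1427337/915761 -22300797/1831522; 1427337/915761 302367094/4578805 212364577/4578805; -22300797/1831522 212364577/4578805 950520489/18315220]
step 2: y = z − H·x̄ = [3292406/4578805, 60225721/9157610]
step 2: S = H·P̄·Hᵀ + R = [320682314/4578805 885691227/4578805; 885691227/4578805 3245889081/4578805]
step 2: K = P̄·Hᵀ·S⁻¹ = [-14046291690/18669374207 4935308995/18669374207; -14341522099/18669374207 -1180921636/18669374207; 3362393839/37338748414 -5085117406/18669374207]
step 2: x' = x̄ + K·y = [-11368299324/18669374207, -23323838033/18669374207, -16543452393/74677496828]
step 2: P' = (I − K·H)·P̄ = [61120475755/18669374207 56185166760/18669374207 -11809905084/18669374207; 56185166760/18669374207 57366088396/18669374207 -6724787678/18669374207; -11809905084/18669374207 -6724787678/18669374207 614325916565/74677496828]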